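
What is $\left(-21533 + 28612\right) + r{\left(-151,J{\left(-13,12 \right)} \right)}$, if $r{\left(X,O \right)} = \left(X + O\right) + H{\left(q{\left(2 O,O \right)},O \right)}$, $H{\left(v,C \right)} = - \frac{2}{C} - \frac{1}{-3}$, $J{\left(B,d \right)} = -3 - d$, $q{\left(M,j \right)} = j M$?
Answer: $\frac{103702}{15} \approx 6913.5$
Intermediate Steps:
$q{\left(M,j \right)} = M j$
$H{\left(v,C \right)} = \frac{1}{3} - \frac{2}{C}$ ($H{\left(v,C \right)} = - \frac{2}{C} - - \frac{1}{3} = - \frac{2}{C} + \frac{1}{3} = \frac{1}{3} - \frac{2}{C}$)
$r{\left(X,O \right)} = O + X + \frac{-6 + O}{3 O}$ ($r{\left(X,O \right)} = \left(X + O\right) + \frac{-6 + O}{3 O} = \left(O + X\right) + \frac{-6 + O}{3 O} = O + X + \frac{-6 + O}{3 O}$)
$\left(-21533 + 28612\right) + r{\left(-151,J{\left(-13,12 \right)} \right)} = \left(-21533 + 28612\right) - \left(\frac{497}{3} + \frac{2}{-3 - 12}\right) = 7079 - \left(\frac{497}{3} + \frac{2}{-3 - 12}\right) = 7079 - \left(\frac{497}{3} - \frac{2}{15}\right) = 7079 - \frac{2483}{15} = \frac{103702}{15}$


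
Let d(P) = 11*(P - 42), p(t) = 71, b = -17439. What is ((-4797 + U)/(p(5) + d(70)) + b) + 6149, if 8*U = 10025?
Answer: -34259631/3032 ≈ -11299.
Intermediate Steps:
U = 10025/8 (U = (1/8)*10025 = 10025/8 ≈ 1253.1)
d(P) = -462 + 11*P (d(P) = 11*(-42 + P) = -462 + 11*P)
((-4797 + U)/(p(5) + d(70)) + b) + 6149 = ((-4797 + 10025/8)/(71 + (-462 + 11*70)) - 17439) + 6149 = (-28351/(8*(71 + (-462 + 770))) - 17439) + 6149 = (-28351/(8*(71 + 308)) - 17439) + 6149 = (-28351/8/379 - 17439) + 6149 = (-28351/8*1/379 - 17439) + 6149 = (-28351/3032 - 17439) + 6149 = -52903399/3032 + 6149 = -34259631/3032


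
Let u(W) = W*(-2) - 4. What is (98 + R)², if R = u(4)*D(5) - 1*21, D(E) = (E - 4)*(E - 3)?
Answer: 2809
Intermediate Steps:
D(E) = (-4 + E)*(-3 + E)
u(W) = -4 - 2*W (u(W) = -2*W - 4 = -4 - 2*W)
R = -45 (R = (-4 - 2*4)*(12 + 5² - 7*5) - 1*21 = (-4 - 8)*(12 + 25 - 35) - 21 = -12*2 - 21 = -24 - 21 = -45)
(98 + R)² = (98 - 45)² = 53² = 2809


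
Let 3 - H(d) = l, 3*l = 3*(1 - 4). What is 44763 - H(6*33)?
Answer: 44757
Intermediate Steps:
l = -3 (l = (3*(1 - 4))/3 = (3*(-3))/3 = (1/3)*(-9) = -3)
H(d) = 6 (H(d) = 3 - 1*(-3) = 3 + 3 = 6)
44763 - H(6*33) = 44763 - 1*6 = 44763 - 6 = 44757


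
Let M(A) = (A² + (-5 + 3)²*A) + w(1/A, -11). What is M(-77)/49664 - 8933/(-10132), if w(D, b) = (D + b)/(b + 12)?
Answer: 9634411333/9686516224 ≈ 0.99462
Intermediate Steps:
w(D, b) = (D + b)/(12 + b)
M(A) = -11 + 1/A + A² + 4*A (M(A) = (A² + (-5 + 3)²*A) + (1/A - 11)/(12 - 11) = (A² + (-2)²*A) + (-11 + 1/A)/1 = (A² + 4*A) + 1*(-11 + 1/A) = (A² + 4*A) + (-11 + 1/A) = -11 + 1/A + A² + 4*A)
M(-77)/49664 - 8933/(-10132) = (-11 + 1/(-77) + (-77)² + 4*(-77))/49664 - 8933/(-10132) = (-11 - 1/77 + 5929 - 308)*(1/49664) - 8933*(-1/10132) = (431969/77)*(1/49664) + 8933/10132 = 431969/3824128 + 8933/10132 = 9634411333/9686516224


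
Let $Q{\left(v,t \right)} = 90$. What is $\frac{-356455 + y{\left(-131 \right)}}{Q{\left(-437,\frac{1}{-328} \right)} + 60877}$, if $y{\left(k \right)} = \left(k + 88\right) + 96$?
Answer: $- \frac{356402}{60967} \approx -5.8458$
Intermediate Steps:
$y{\left(k \right)} = 184 + k$ ($y{\left(k \right)} = \left(88 + k\right) + 96 = 184 + k$)
$\frac{-356455 + y{\left(-131 \right)}}{Q{\left(-437,\frac{1}{-328} \right)} + 60877} = \frac{-356455 + \left(184 - 131\right)}{90 + 60877} = \frac{-356455 + 53}{60967} = \left(-356402\right) \frac{1}{60967} = - \frac{356402}{60967}$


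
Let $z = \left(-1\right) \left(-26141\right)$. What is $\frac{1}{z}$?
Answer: $\frac{1}{26141} \approx 3.8254 \cdot 10^{-5}$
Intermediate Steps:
$z = 26141$
$\frac{1}{z} = \frac{1}{26141}$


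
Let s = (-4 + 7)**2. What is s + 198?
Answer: 207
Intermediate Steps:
s = 9 (s = 3**2 = 9)
s + 198 = 9 + 198 = 207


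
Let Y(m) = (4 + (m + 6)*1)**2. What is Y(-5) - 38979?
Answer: -38954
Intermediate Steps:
Y(m) = (10 + m)**2 (Y(m) = (4 + (6 + m)*1)**2 = (4 + (6 + m))**2 = (10 + m)**2)
Y(-5) - 38979 = (10 - 5)**2 - 38979 = 5**2 - 38979 = 25 - 38979 = -38954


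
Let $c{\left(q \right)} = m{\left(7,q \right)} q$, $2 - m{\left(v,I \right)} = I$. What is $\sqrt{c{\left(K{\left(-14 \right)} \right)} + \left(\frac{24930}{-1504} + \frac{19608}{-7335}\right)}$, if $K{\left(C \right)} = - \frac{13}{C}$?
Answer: $\frac{i \sqrt{188986238791995}}{3217620} \approx 4.2725 i$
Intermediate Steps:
$m{\left(v,I \right)} = 2 - I$
$c{\left(q \right)} = q \left(2 - q\right)$ ($c{\left(q \right)} = \left(2 - q\right) q = q \left(2 - q\right)$)
$\sqrt{c{\left(K{\left(-14 \right)} \right)} + \left(\frac{24930}{-1504} + \frac{19608}{-7335}\right)} = \sqrt{- \frac{13}{-14} \left(2 - - \frac{13}{-14}\right) + \left(\frac{24930}{-1504} + \frac{19608}{-7335}\right)} = \sqrt{\left(-13\right) \left(- \frac{1}{14}\right) \left(2 - \left(-13\right) \left(- \frac{1}{14}\right)\right) + \left(24930 \left(- \frac{1}{1504}\right) + 19608 \left(- \frac{1}{7335}\right)\right)} = \sqrt{\frac{13 \left(2 - \frac{13}{14}\right)}{14} - \frac{35391997}{1838640}} = \sqrt{\frac{13}{14} \cdot \frac{15}{14} - \frac{35391997}{1838640}} = \sqrt{\frac{195}{196} - \frac{35391997}{1838640}} = \sqrt{- \frac{1644574153}{90093360}} = \frac{i \sqrt{188986238791995}}{3217620}$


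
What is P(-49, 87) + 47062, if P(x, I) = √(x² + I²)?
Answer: 47062 + √9970 ≈ 47162.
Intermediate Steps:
P(x, I) = √(I² + x²)
P(-49, 87) + 47062 = √(87² + (-49)²) + 47062 = √(7569 + 2401) + 47062 = √9970 + 47062 = 47062 + √9970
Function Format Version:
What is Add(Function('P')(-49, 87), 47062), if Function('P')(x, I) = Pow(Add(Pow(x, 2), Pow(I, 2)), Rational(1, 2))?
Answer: Add(47062, Pow(9970, Rational(1, 2))) ≈ 47162.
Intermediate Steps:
Function('P')(x, I) = Pow(Add(Pow(I, 2), Pow(x, 2)), Rational(1, 2))
Add(Function('P')(-49, 87), 47062) = Add(Pow(Add(Pow(87, 2), Pow(-49, 2)), Rational(1, 2)), 47062) = Add(Pow(Add(7569, 2401), Rational(1, 2)), 47062) = Add(Pow(9970, Rational(1, 2)), 47062) = Add(47062, Pow(9970, Rational(1, 2)))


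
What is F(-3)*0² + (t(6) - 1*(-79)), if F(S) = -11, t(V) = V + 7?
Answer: 92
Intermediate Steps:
t(V) = 7 + V
F(-3)*0² + (t(6) - 1*(-79)) = -11*0² + ((7 + 6) - 1*(-79)) = -11*0 + (13 + 79) = 0 + 92 = 92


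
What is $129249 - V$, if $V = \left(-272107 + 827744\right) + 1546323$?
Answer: $-1972711$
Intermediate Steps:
$V = 2101960$ ($V = 555637 + 1546323 = 2101960$)
$129249 - V = 129249 - 2101960 = -1972711$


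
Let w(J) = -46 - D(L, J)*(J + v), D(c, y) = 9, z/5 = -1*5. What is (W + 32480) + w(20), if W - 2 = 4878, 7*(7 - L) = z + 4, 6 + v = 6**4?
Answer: 25524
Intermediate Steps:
v = 1290 (v = -6 + 6**4 = -6 + 1296 = 1290)
z = -25 (z = 5*(-1*5) = 5*(-5) = -25)
L = 10 (L = 7 - (-25 + 4)/7 = 7 - 1/7*(-21) = 7 + 3 = 10)
W = 4880 (W = 2 + 4878 = 4880)
w(J) = -11656 - 9*J (w(J) = -46 - 9*(J + 1290) = -46 - 9*(1290 + J) = -46 - (11610 + 9*J) = -46 + (-11610 - 9*J) = -11656 - 9*J)
(W + 32480) + w(20) = (4880 + 32480) + (-11656 - 9*20) = 37360 + (-11656 - 180) = 37360 - 11836 = 25524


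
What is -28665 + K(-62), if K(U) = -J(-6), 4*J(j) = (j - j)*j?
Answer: -28665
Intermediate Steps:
J(j) = 0 (J(j) = ((j - j)*j)/4 = (0*j)/4 = (1/4)*0 = 0)
K(U) = 0 (K(U) = -1*0 = 0)
-28665 + K(-62) = -28665 + 0 = -28665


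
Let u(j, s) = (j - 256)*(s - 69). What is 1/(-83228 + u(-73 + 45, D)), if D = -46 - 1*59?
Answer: -1/33812 ≈ -2.9575e-5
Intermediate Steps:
D = -105 (D = -46 - 59 = -105)
u(j, s) = (-256 + j)*(-69 + s)
1/(-83228 + u(-73 + 45, D)) = 1/(-83228 + (17664 - 256*(-105) - 69*(-73 + 45) + (-73 + 45)*(-105))) = 1/(-83228 + (17664 + 26880 - 69*(-28) - 28*(-105))) = 1/(-83228 + (17664 + 26880 + 1932 + 2940)) = 1/(-83228 + 49416) = 1/(-33812) = -1/33812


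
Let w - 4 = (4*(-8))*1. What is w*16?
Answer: -448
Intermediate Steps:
w = -28 (w = 4 + (4*(-8))*1 = 4 - 32*1 = 4 - 32 = -28)
w*16 = -28*16 = -448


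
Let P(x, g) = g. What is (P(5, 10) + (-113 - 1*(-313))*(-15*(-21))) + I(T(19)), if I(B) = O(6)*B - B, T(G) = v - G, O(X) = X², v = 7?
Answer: 62590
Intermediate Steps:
T(G) = 7 - G
I(B) = 35*B (I(B) = 6²*B - B = 36*B - B = 35*B)
(P(5, 10) + (-113 - 1*(-313))*(-15*(-21))) + I(T(19)) = (10 + (-113 - 1*(-313))*(-15*(-21))) + 35*(7 - 1*19) = (10 + (-113 + 313)*315) + 35*(7 - 19) = (10 + 200*315) + 35*(-12) = (10 + 63000) - 420 = 63010 - 420 = 62590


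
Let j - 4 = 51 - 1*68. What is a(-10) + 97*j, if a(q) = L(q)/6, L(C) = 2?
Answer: -3782/3 ≈ -1260.7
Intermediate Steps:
j = -13 (j = 4 + (51 - 1*68) = 4 + (51 - 68) = 4 - 17 = -13)
a(q) = ⅓ (a(q) = 2/6 = 2*(⅙) = ⅓)
a(-10) + 97*j = ⅓ + 97*(-13) = ⅓ - 1261 = -3782/3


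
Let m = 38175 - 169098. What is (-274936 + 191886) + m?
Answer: -213973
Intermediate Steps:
m = -130923
(-274936 + 191886) + m = (-274936 + 191886) - 130923 = -83050 - 130923 = -213973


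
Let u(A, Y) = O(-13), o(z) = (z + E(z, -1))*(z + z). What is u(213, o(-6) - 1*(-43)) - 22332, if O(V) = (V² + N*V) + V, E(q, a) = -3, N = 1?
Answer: -22189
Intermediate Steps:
o(z) = 2*z*(-3 + z) (o(z) = (z - 3)*(z + z) = (-3 + z)*(2*z) = 2*z*(-3 + z))
O(V) = V² + 2*V (O(V) = (V² + 1*V) + V = (V² + V) + V = (V + V²) + V = V² + 2*V)
u(A, Y) = 143 (u(A, Y) = -13*(2 - 13) = -13*(-11) = 143)
u(213, o(-6) - 1*(-43)) - 22332 = 143 - 22332 = -22189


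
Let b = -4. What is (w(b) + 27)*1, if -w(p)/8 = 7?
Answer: -29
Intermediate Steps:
w(p) = -56 (w(p) = -8*7 = -56)
(w(b) + 27)*1 = (-56 + 27)*1 = -29*1 = -29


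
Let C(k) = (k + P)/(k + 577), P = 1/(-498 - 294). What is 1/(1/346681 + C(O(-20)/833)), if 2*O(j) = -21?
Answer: -18852480885348/398732159 ≈ -47281.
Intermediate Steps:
O(j) = -21/2 (O(j) = (½)*(-21) = -21/2)
P = -1/792 (P = 1/(-792) = -1/792 ≈ -0.0012626)
C(k) = (-1/792 + k)/(577 + k) (C(k) = (k - 1/792)/(k + 577) = (-1/792 + k)/(577 + k))
1/(1/346681 + C(O(-20)/833)) = 1/(1/346681 + (-1/792 - 21/2/833)/(577 - 21/2/833)) = 1/(1/346681 + (-1/792 - 21/2*1/833)/(577 - 21/2*1/833)) = 1/(1/346681 + (-1/792 - 3/238)/(577 - 3/238)) = 1/(1/346681 - 1307/94248/(137323/238)) = 1/(1/346681 + (238/137323)*(-1307/94248)) = 1/(1/346681 - 1307/54379908) = 1/(-398732159/18852480885348) = -18852480885348/398732159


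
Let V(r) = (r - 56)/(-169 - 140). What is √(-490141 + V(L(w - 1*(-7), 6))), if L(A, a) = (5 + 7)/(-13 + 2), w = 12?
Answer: I*√5662695356769/3399 ≈ 700.1*I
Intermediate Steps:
L(A, a) = -12/11 (L(A, a) = 12/(-11) = 12*(-1/11) = -12/11)
V(r) = 56/309 - r/309 (V(r) = (-56 + r)/(-309) = (-56 + r)*(-1/309) = 56/309 - r/309)
√(-490141 + V(L(w - 1*(-7), 6))) = √(-490141 + (56/309 - 1/309*(-12/11))) = √(-490141 + (56/309 + 4/1133)) = √(-490141 + 628/3399) = √(-1665988631/3399) = I*√5662695356769/3399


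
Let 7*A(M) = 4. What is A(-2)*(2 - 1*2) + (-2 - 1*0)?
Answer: -2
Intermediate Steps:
A(M) = 4/7 (A(M) = (⅐)*4 = 4/7)
A(-2)*(2 - 1*2) + (-2 - 1*0) = 4*(2 - 1*2)/7 + (-2 - 1*0) = 4*(2 - 2)/7 + (-2 + 0) = (4/7)*0 - 2 = 0 - 2 = -2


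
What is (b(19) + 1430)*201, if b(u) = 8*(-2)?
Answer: 284214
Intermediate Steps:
b(u) = -16
(b(19) + 1430)*201 = (-16 + 1430)*201 = 1414*201 = 284214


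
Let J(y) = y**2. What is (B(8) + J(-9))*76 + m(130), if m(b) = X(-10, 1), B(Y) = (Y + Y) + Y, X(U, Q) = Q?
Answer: 7981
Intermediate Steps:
B(Y) = 3*Y (B(Y) = 2*Y + Y = 3*Y)
m(b) = 1
(B(8) + J(-9))*76 + m(130) = (3*8 + (-9)**2)*76 + 1 = (24 + 81)*76 + 1 = 105*76 + 1 = 7980 + 1 = 7981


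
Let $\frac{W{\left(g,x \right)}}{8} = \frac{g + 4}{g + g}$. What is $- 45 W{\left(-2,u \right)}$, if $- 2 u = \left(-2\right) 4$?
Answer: $180$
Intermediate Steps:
$u = 4$ ($u = - \frac{\left(-2\right) 4}{2} = \left(- \frac{1}{2}\right) \left(-8\right) = 4$)
$W{\left(g,x \right)} = \frac{4 \left(4 + g\right)}{g}$ ($W{\left(g,x \right)} = 8 \frac{g + 4}{g + g} = 8 \frac{4 + g}{2 g} = \frac{4 \left(4 + g\right)}{g}$)
$- 45 W{\left(-2,u \right)} = - 45 \left(4 + \frac{16}{-2}\right) = - 45 \left(4 + 16 \left(- \frac{1}{2}\right)\right) = - 45 \left(4 - 8\right) = \left(-45\right) \left(-4\right) = 180$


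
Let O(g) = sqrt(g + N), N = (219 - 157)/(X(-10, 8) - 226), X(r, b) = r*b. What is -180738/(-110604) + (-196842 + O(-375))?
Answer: -3628555305/18434 + I*sqrt(975902)/51 ≈ -1.9684e+5 + 19.37*I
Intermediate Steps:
X(r, b) = b*r
N = -31/153 (N = (219 - 157)/(8*(-10) - 226) = 62/(-80 - 226) = 62/(-306) = 62*(-1/306) = -31/153 ≈ -0.20261)
O(g) = sqrt(-31/153 + g) (O(g) = sqrt(g - 31/153) = sqrt(-31/153 + g))
-180738/(-110604) + (-196842 + O(-375)) = -180738/(-110604) + (-196842 + sqrt(-527 + 2601*(-375))/51) = -180738*(-1/110604) + (-196842 + sqrt(-527 - 975375)/51) = 30123/18434 + (-196842 + sqrt(-975902)/51) = 30123/18434 + (-196842 + (I*sqrt(975902))/51) = 30123/18434 + (-196842 + I*sqrt(975902)/51) = -3628555305/18434 + I*sqrt(975902)/51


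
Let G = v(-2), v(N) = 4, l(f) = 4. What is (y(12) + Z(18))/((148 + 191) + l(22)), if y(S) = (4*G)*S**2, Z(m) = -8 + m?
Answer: 2314/343 ≈ 6.7464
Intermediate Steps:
G = 4
y(S) = 16*S**2 (y(S) = (4*4)*S**2 = 16*S**2)
(y(12) + Z(18))/((148 + 191) + l(22)) = (16*12**2 + (-8 + 18))/((148 + 191) + 4) = (16*144 + 10)/(339 + 4) = (2304 + 10)/343 = 2314*(1/343) = 2314/343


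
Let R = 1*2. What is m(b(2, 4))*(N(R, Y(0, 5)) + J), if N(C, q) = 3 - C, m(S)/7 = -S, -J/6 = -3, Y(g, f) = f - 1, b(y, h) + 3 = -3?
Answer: 798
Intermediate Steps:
b(y, h) = -6 (b(y, h) = -3 - 3 = -6)
Y(g, f) = -1 + f
R = 2
J = 18 (J = -6*(-3) = 18)
m(S) = -7*S (m(S) = 7*(-S) = -7*S)
m(b(2, 4))*(N(R, Y(0, 5)) + J) = (-7*(-6))*((3 - 1*2) + 18) = 42*((3 - 2) + 18) = 42*(1 + 18) = 42*19 = 798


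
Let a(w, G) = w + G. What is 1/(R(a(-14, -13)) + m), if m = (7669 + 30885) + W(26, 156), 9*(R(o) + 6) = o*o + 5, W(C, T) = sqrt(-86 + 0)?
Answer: 1564497/60435827261 - 81*I*sqrt(86)/120871654522 ≈ 2.5887e-5 - 6.2145e-9*I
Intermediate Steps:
W(C, T) = I*sqrt(86) (W(C, T) = sqrt(-86) = I*sqrt(86))
a(w, G) = G + w
R(o) = -49/9 + o**2/9 (R(o) = -6 + (o*o + 5)/9 = -6 + (o**2 + 5)/9 = -6 + (5 + o**2)/9 = -6 + (5/9 + o**2/9) = -49/9 + o**2/9)
m = 38554 + I*sqrt(86) (m = (7669 + 30885) + I*sqrt(86) = 38554 + I*sqrt(86) ≈ 38554.0 + 9.2736*I)
1/(R(a(-14, -13)) + m) = 1/((-49/9 + (-13 - 14)**2/9) + (38554 + I*sqrt(86))) = 1/((-49/9 + (1/9)*(-27)**2) + (38554 + I*sqrt(86))) = 1/((-49/9 + (1/9)*729) + (38554 + I*sqrt(86))) = 1/((-49/9 + 81) + (38554 + I*sqrt(86))) = 1/(680/9 + (38554 + I*sqrt(86))) = 1/(347666/9 + I*sqrt(86))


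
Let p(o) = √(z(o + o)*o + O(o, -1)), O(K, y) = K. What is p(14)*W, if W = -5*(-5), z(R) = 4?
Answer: 25*√70 ≈ 209.17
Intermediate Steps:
p(o) = √5*√o (p(o) = √(4*o + o) = √(5*o) = √5*√o)
W = 25
p(14)*W = (√5*√14)*25 = √70*25 = 25*√70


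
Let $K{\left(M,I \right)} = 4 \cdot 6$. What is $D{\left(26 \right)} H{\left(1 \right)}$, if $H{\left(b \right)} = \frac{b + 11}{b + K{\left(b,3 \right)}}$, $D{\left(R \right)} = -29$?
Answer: $- \frac{348}{25} \approx -13.92$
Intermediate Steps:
$K{\left(M,I \right)} = 24$
$H{\left(b \right)} = \frac{11 + b}{24 + b}$ ($H{\left(b \right)} = \frac{b + 11}{b + 24} = \frac{11 + b}{24 + b}$)
$D{\left(26 \right)} H{\left(1 \right)} = - 29 \frac{11 + 1}{24 + 1} = - 29 \cdot \frac{1}{25} \cdot 12 = \left(-29\right) \frac{12}{25} = - \frac{348}{25}$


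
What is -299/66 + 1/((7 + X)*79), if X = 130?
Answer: -3236011/714318 ≈ -4.5302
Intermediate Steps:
-299/66 + 1/((7 + X)*79) = -299/66 + 1/((7 + 130)*79) = -299*1/66 + (1/79)/137 = -299/66 + (1/137)*(1/79) = -299/66 + 1/10823 = -3236011/714318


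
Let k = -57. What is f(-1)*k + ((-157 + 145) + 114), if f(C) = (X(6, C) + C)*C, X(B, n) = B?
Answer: 387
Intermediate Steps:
f(C) = C*(6 + C) (f(C) = (6 + C)*C = C*(6 + C))
f(-1)*k + ((-157 + 145) + 114) = -(6 - 1)*(-57) + ((-157 + 145) + 114) = -1*5*(-57) + (-12 + 114) = -5*(-57) + 102 = 285 + 102 = 387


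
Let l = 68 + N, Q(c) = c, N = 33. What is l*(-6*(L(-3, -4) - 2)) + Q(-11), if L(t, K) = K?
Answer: 3625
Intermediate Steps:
l = 101 (l = 68 + 33 = 101)
l*(-6*(L(-3, -4) - 2)) + Q(-11) = 101*(-6*(-4 - 2)) - 11 = 101*(-6*(-6)) - 11 = 101*36 - 11 = 3636 - 11 = 3625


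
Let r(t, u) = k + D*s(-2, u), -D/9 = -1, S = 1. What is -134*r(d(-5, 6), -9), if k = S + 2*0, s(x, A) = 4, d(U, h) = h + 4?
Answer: -4958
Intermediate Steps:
d(U, h) = 4 + h
D = 9 (D = -9*(-1) = 9)
k = 1 (k = 1 + 2*0 = 1 + 0 = 1)
r(t, u) = 37 (r(t, u) = 1 + 9*4 = 1 + 36 = 37)
-134*r(d(-5, 6), -9) = -134*37 = -4958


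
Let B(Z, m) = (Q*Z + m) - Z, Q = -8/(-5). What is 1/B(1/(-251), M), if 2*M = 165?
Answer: 2510/207069 ≈ 0.012122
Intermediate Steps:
M = 165/2 (M = (½)*165 = 165/2 ≈ 82.500)
Q = 8/5 (Q = -8*(-1)/5 = -1*(-8/5) = 8/5 ≈ 1.6000)
B(Z, m) = m + 3*Z/5 (B(Z, m) = (8*Z/5 + m) - Z = (m + 8*Z/5) - Z = m + 3*Z/5)
1/B(1/(-251), M) = 1/(165/2 + (⅗)/(-251)) = 1/(165/2 + (⅗)*(-1/251)) = 1/(165/2 - 3/1255) = 1/(207069/2510) = 2510/207069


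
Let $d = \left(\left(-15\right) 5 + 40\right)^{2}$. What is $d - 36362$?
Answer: $-35137$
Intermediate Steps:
$d = 1225$ ($d = \left(-75 + 40\right)^{2} = \left(-35\right)^{2} = 1225$)
$d - 36362 = 1225 - 36362 = -35137$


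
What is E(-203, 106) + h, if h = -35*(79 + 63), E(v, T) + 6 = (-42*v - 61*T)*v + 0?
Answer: -423156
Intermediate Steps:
E(v, T) = -6 + v*(-61*T - 42*v) (E(v, T) = -6 + ((-42*v - 61*T)*v + 0) = -6 + ((-61*T - 42*v)*v + 0) = -6 + (v*(-61*T - 42*v) + 0) = -6 + v*(-61*T - 42*v))
h = -4970 (h = -35*142 = -4970)
E(-203, 106) + h = (-6 - 42*(-203)² - 61*106*(-203)) - 4970 = (-6 - 42*41209 + 1312598) - 4970 = (-6 - 1730778 + 1312598) - 4970 = -418186 - 4970 = -423156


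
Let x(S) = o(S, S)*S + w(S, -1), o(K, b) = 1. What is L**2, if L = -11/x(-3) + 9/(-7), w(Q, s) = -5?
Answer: 25/3136 ≈ 0.0079719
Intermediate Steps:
x(S) = -5 + S (x(S) = 1*S - 5 = S - 5 = -5 + S)
L = 5/56 (L = -11/(-5 - 3) + 9/(-7) = -11/(-8) + 9*(-1/7) = -11*(-1/8) - 9/7 = 11/8 - 9/7 = 5/56 ≈ 0.089286)
L**2 = (5/56)**2 = 25/3136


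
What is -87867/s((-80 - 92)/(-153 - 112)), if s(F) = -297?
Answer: 9763/33 ≈ 295.85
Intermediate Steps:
-87867/s((-80 - 92)/(-153 - 112)) = -87867/(-297) = -87867*(-1/297) = 9763/33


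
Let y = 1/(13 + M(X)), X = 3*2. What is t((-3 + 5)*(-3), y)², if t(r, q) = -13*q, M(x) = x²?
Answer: 169/2401 ≈ 0.070387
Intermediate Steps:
X = 6
y = 1/49 (y = 1/(13 + 6²) = 1/(13 + 36) = 1/49 ≈ 0.020408)
t((-3 + 5)*(-3), y)² = (-13*1/49)² = (-13/49)² = 169/2401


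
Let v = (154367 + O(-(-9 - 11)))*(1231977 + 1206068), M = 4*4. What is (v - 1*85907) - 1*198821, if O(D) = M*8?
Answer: 376665477547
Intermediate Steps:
M = 16
O(D) = 128 (O(D) = 16*8 = 128)
v = 376665762275 (v = (154367 + 128)*(1231977 + 1206068) = 154495*2438045 = 376665762275)
(v - 1*85907) - 1*198821 = (376665762275 - 1*85907) - 1*198821 = (376665762275 - 85907) - 198821 = 376665676368 - 198821 = 376665477547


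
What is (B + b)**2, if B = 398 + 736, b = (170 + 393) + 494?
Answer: 4800481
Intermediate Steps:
b = 1057 (b = 563 + 494 = 1057)
B = 1134
(B + b)**2 = (1134 + 1057)**2 = 2191**2 = 4800481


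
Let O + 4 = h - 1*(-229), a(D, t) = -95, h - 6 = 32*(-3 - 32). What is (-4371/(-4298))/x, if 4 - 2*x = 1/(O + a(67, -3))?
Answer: 138744/272923 ≈ 0.50836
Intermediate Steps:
h = -1114 (h = 6 + 32*(-3 - 32) = 6 + 32*(-35) = 6 - 1120 = -1114)
O = -889 (O = -4 + (-1114 - 1*(-229)) = -4 + (-1114 + 229) = -4 - 885 = -889)
x = 3937/1968 (x = 2 - 1/(2*(-889 - 95)) = 2 - ½/(-984) = 2 - ½*(-1/984) = 2 + 1/1968 = 3937/1968 ≈ 2.0005)
(-4371/(-4298))/x = (-4371/(-4298))/(3937/1968) = -4371*(-1/4298)*(1968/3937) = (4371/4298)*(1968/3937) = 138744/272923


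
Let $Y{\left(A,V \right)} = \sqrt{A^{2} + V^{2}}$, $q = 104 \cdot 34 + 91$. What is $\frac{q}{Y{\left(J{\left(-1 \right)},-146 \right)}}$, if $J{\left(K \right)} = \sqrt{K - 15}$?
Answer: $\frac{1209 \sqrt{213}}{710} \approx 24.852$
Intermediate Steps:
$J{\left(K \right)} = \sqrt{-15 + K}$
$q = 3627$ ($q = 3536 + 91 = 3627$)
$\frac{q}{Y{\left(J{\left(-1 \right)},-146 \right)}} = \frac{3627}{\sqrt{\left(\sqrt{-15 - 1}\right)^{2} + \left(-146\right)^{2}}} = \frac{3627}{\sqrt{\left(\sqrt{-16}\right)^{2} + 21316}} = \frac{3627}{\sqrt{\left(4 i\right)^{2} + 21316}} = \frac{3627}{\sqrt{-16 + 21316}} = \frac{3627}{\sqrt{21300}} = \frac{3627}{10 \sqrt{213}} = 3627 \frac{\sqrt{213}}{2130} = \frac{1209 \sqrt{213}}{710}$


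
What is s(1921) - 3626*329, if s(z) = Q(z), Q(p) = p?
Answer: -1191033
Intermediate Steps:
s(z) = z
s(1921) - 3626*329 = 1921 - 3626*329 = 1921 - 1*1192954 = 1921 - 1192954 = -1191033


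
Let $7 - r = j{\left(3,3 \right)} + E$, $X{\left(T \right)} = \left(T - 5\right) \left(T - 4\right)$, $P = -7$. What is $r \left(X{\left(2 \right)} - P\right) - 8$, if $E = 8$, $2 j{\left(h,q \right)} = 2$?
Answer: $-34$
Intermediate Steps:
$j{\left(h,q \right)} = 1$ ($j{\left(h,q \right)} = \frac{1}{2} \cdot 2 = 1$)
$X{\left(T \right)} = \left(-5 + T\right) \left(-4 + T\right)$
$r = -2$ ($r = 7 - \left(1 + 8\right) = 7 - 9 = -2$)
$r \left(X{\left(2 \right)} - P\right) - 8 = - 2 \left(\left(20 + 2^{2} - 18\right) - -7\right) - 8 = - 2 \left(\left(20 + 4 - 18\right) + 7\right) - 8 = - 2 \left(6 + 7\right) - 8 = \left(-2\right) 13 - 8 = -26 - 8 = -34$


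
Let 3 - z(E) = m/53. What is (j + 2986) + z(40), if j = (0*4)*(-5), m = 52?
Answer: 158365/53 ≈ 2988.0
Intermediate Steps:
j = 0 (j = 0*(-5) = 0)
z(E) = 107/53 (z(E) = 3 - 52/53 = 107/53)
(j + 2986) + z(40) = (0 + 2986) + 107/53 = 2986 + 107/53 = 158365/53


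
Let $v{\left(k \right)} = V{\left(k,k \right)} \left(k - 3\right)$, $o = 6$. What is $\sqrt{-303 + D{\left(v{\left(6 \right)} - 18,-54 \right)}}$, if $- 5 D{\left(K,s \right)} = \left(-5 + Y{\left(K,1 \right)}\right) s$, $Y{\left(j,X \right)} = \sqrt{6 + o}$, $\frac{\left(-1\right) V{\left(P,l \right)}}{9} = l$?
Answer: $\frac{\sqrt{-8925 + 540 \sqrt{3}}}{5} \approx 17.877 i$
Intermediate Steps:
$V{\left(P,l \right)} = - 9 l$
$Y{\left(j,X \right)} = 2 \sqrt{3}$ ($Y{\left(j,X \right)} = \sqrt{6 + 6} = \sqrt{12} = 2 \sqrt{3}$)
$v{\left(k \right)} = - 9 k \left(-3 + k\right)$ ($v{\left(k \right)} = - 9 k \left(k - 3\right) = - 9 k \left(-3 + k\right)$)
$D{\left(K,s \right)} = - \frac{s \left(-5 + 2 \sqrt{3}\right)}{5}$ ($D{\left(K,s \right)} = - \frac{\left(-5 + 2 \sqrt{3}\right) s}{5} = - \frac{s \left(-5 + 2 \sqrt{3}\right)}{5}$)
$\sqrt{-303 + D{\left(v{\left(6 \right)} - 18,-54 \right)}} = \sqrt{-303 + \frac{1}{5} \left(-54\right) \left(5 - 2 \sqrt{3}\right)} = \sqrt{-303 - \left(54 - \frac{108 \sqrt{3}}{5}\right)} = \sqrt{-357 + \frac{108 \sqrt{3}}{5}}$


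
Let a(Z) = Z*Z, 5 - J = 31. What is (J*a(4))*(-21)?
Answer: 8736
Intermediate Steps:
J = -26 (J = 5 - 1*31 = 5 - 31 = -26)
a(Z) = Z**2
(J*a(4))*(-21) = -26*4**2*(-21) = -26*16*(-21) = -416*(-21) = 8736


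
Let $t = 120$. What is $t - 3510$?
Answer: $-3390$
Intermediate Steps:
$t - 3510 = 120 - 3510 = -3390$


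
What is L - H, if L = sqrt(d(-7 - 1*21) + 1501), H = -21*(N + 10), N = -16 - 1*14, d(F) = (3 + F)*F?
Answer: -420 + sqrt(2201) ≈ -373.08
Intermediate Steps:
d(F) = F*(3 + F)
N = -30 (N = -16 - 14 = -30)
H = 420 (H = -21*(-30 + 10) = -21*(-20) = 420)
L = sqrt(2201) (L = sqrt((-7 - 1*21)*(3 + (-7 - 1*21)) + 1501) = sqrt((-7 - 21)*(3 + (-7 - 21)) + 1501) = sqrt(-28*(3 - 28) + 1501) = sqrt(-28*(-25) + 1501) = sqrt(700 + 1501) = sqrt(2201) ≈ 46.915)
L - H = sqrt(2201) - 1*420 = sqrt(2201) - 420 = -420 + sqrt(2201)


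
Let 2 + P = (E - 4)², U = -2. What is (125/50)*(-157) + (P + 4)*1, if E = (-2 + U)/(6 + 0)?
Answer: -6637/18 ≈ -368.72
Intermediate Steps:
E = -⅔ (E = (-2 - 2)/(6 + 0) = -4/6 = -4*⅙ = -⅔ ≈ -0.66667)
P = 178/9 (P = -2 + (-⅔ - 4)² = -2 + (-14/3)² = -2 + 196/9 = 178/9 ≈ 19.778)
(125/50)*(-157) + (P + 4)*1 = (125/50)*(-157) + (178/9 + 4)*1 = (125*(1/50))*(-157) + (214/9)*1 = (5/2)*(-157) + 214/9 = -785/2 + 214/9 = -6637/18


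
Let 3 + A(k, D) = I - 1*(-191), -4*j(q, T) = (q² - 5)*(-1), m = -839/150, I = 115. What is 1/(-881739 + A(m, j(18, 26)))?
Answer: -1/881436 ≈ -1.1345e-6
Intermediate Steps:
m = -839/150 (m = -839*1/150 = -839/150 ≈ -5.5933)
j(q, T) = -5/4 + q²/4 (j(q, T) = -(q² - 5)*(-1)/4 = -(-5 + q²)*(-1)/4 = -(5 - q²)/4 = -5/4 + q²/4)
A(k, D) = 303 (A(k, D) = -3 + (115 - 1*(-191)) = -3 + (115 + 191) = -3 + 306 = 303)
1/(-881739 + A(m, j(18, 26))) = 1/(-881739 + 303) = 1/(-881436) = -1/881436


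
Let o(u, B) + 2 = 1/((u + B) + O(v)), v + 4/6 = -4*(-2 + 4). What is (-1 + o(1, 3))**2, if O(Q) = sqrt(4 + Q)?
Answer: 3*(-79*I + 22*sqrt(42))/(2*(-17*I + 4*sqrt(42))) ≈ 7.8652 + 0.58671*I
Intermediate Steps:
v = -26/3 (v = -2/3 - 4*(-2 + 4) = -2/3 - 4*2 = -2/3 - 8 = -26/3 ≈ -8.6667)
o(u, B) = -2 + 1/(B + u + I*sqrt(42)/3) (o(u, B) = -2 + 1/((u + B) + sqrt(4 - 26/3)) = -2 + 1/((B + u) + sqrt(-14/3)) = -2 + 1/((B + u) + I*sqrt(42)/3) = -2 + 1/(B + u + I*sqrt(42)/3))
(-1 + o(1, 3))**2 = (-1 + (3 - 6*3 - 6*1 - 2*I*sqrt(42))/(3*3 + 3*1 + I*sqrt(42)))**2 = (-1 + (3 - 18 - 6 - 2*I*sqrt(42))/(9 + 3 + I*sqrt(42)))**2 = (-1 + (-21 - 2*I*sqrt(42))/(12 + I*sqrt(42)))**2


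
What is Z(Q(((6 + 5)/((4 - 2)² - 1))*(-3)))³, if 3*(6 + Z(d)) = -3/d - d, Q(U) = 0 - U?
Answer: -33386248/35937 ≈ -929.02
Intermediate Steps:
Q(U) = -U
Z(d) = -6 - 1/d - d/3 (Z(d) = -6 + (-3/d - d)/3 = -6 + (-d - 3/d)/3 = -6 + (-1/d - d/3) = -6 - 1/d - d/3)
Z(Q(((6 + 5)/((4 - 2)² - 1))*(-3)))³ = (-6 - 1/((-(6 + 5)/((4 - 2)² - 1)*(-3))) - (-1)*((6 + 5)/((4 - 2)² - 1))*(-3)/3)³ = (-6 - 1/((-11/(2² - 1)*(-3))) - (-1)*(11/(2² - 1))*(-3)/3)³ = (-6 - 1/((-11/(4 - 1)*(-3))) - (-1)*(11/(4 - 1))*(-3)/3)³ = (-6 - 1/((-11/3*(-3))) - (-1)*(11/3)*(-3)/3)³ = (-6 - 1/((-11*(⅓)*(-3))) - (-1)*(11*(⅓))*(-3)/3)³ = (-6 - 1/((-11*(-3)/3)) - (-1)*(11/3)*(-3)/3)³ = (-6 - 1/((-1*(-11))) - (-1)*(-11)/3)³ = (-6 - 1/11 - ⅓*11)³ = (-6 - 1*1/11 - 11/3)³ = (-6 - 1/11 - 11/3)³ = (-322/33)³ = -33386248/35937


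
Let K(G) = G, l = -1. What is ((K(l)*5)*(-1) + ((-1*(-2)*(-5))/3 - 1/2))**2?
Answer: 49/36 ≈ 1.3611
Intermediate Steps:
((K(l)*5)*(-1) + ((-1*(-2)*(-5))/3 - 1/2))**2 = (-1*5*(-1) + ((-1*(-2)*(-5))/3 - 1/2))**2 = (-5*(-1) + ((2*(-5))*(1/3) - 1*1/2))**2 = (5 + (-10*1/3 - 1/2))**2 = (5 + (-10/3 - 1/2))**2 = (5 - 23/6)**2 = (7/6)**2 = 49/36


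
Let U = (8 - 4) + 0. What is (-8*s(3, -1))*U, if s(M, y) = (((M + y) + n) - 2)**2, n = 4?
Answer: -512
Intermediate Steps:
U = 4 (U = 4 + 0 = 4)
s(M, y) = (2 + M + y)**2 (s(M, y) = (((M + y) + 4) - 2)**2 = ((4 + M + y) - 2)**2 = (2 + M + y)**2)
(-8*s(3, -1))*U = -8*(2 + 3 - 1)**2*4 = -8*4**2*4 = -8*16*4 = -128*4 = -512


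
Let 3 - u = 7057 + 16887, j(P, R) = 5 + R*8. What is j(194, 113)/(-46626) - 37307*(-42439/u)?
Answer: -24607217150089/372091022 ≈ -66132.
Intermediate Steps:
j(P, R) = 5 + 8*R
u = -23941 (u = 3 - (7057 + 16887) = 3 - 1*23944 = 3 - 23944 = -23941)
j(194, 113)/(-46626) - 37307*(-42439/u) = (5 + 8*113)/(-46626) - 37307/((-23941/(-42439))) = (5 + 904)*(-1/46626) - 37307/((-23941*(-1/42439))) = 909*(-1/46626) - 37307/23941/42439 = -303/15542 - 37307*42439/23941 = -303/15542 - 1583271773/23941 = -24607217150089/372091022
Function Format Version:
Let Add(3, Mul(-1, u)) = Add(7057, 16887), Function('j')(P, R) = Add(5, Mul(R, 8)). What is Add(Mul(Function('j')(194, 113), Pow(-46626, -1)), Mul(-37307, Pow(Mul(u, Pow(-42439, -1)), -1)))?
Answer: Rational(-24607217150089, 372091022) ≈ -66132.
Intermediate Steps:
Function('j')(P, R) = Add(5, Mul(8, R))
u = -23941 (u = Add(3, Mul(-1, Add(7057, 16887))) = Add(3, Mul(-1, 23944)) = Add(3, -23944) = -23941)
Add(Mul(Function('j')(194, 113), Pow(-46626, -1)), Mul(-37307, Pow(Mul(u, Pow(-42439, -1)), -1))) = Add(Mul(Add(5, Mul(8, 113)), Pow(-46626, -1)), Mul(-37307, Pow(Mul(-23941, Pow(-42439, -1)), -1))) = Add(Mul(Add(5, 904), Rational(-1, 46626)), Mul(-37307, Pow(Mul(-23941, Rational(-1, 42439)), -1))) = Add(Mul(909, Rational(-1, 46626)), Mul(-37307, Pow(Rational(23941, 42439), -1))) = Add(Rational(-303, 15542), Mul(-37307, Rational(42439, 23941))) = Add(Rational(-303, 15542), Rational(-1583271773, 23941)) = Rational(-24607217150089, 372091022)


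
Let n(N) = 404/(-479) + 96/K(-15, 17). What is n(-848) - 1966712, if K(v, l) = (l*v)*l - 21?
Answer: -341966132908/173877 ≈ -1.9667e+6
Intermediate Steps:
K(v, l) = -21 + v*l² (K(v, l) = v*l² - 21 = -21 + v*l²)
n(N) = -150484/173877 (n(N) = 404/(-479) + 96/(-21 - 15*17²) = 404*(-1/479) + 96/(-21 - 15*289) = -404/479 + 96/(-21 - 4335) = -404/479 + 96/(-4356) = -404/479 + 96*(-1/4356) = -404/479 - 8/363 = -150484/173877)
n(-848) - 1966712 = -150484/173877 - 1966712 = -341966132908/173877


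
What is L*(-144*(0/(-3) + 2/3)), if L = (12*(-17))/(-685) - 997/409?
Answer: 57552864/280165 ≈ 205.42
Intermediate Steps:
L = -599509/280165 (L = -204*(-1/685) - 997*1/409 = 204/685 - 997/409 = -599509/280165 ≈ -2.1398)
L*(-144*(0/(-3) + 2/3)) = -(-86329296)*(0/(-3) + 2/3)/280165 = -(-86329296)*(0*(-⅓) + 2*(⅓))/280165 = -(-86329296)*(0 + ⅔)/280165 = -(-86329296)*2/(280165*3) = -599509/280165*(-96) = 57552864/280165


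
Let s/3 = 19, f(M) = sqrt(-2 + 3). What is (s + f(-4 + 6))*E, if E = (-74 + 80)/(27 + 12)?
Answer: 116/13 ≈ 8.9231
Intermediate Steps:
E = 2/13 (E = 6/39 = 6*(1/39) = 2/13 ≈ 0.15385)
f(M) = 1 (f(M) = sqrt(1) = 1)
s = 57 (s = 3*19 = 57)
(s + f(-4 + 6))*E = (57 + 1)*(2/13) = 58*(2/13) = 116/13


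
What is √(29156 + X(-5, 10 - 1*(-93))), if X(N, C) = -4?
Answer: 4*√1822 ≈ 170.74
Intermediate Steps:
√(29156 + X(-5, 10 - 1*(-93))) = √(29156 - 4) = √29152 = 4*√1822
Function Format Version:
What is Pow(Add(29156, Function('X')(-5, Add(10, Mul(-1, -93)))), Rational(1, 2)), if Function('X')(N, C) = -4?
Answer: Mul(4, Pow(1822, Rational(1, 2))) ≈ 170.74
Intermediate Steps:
Pow(Add(29156, Function('X')(-5, Add(10, Mul(-1, -93)))), Rational(1, 2)) = Pow(Add(29156, -4), Rational(1, 2)) = Pow(29152, Rational(1, 2)) = Mul(4, Pow(1822, Rational(1, 2)))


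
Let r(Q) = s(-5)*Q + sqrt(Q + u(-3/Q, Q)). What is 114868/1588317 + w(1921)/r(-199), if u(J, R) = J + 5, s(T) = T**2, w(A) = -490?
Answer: 222714061923359/1303852860829671 + 245*I*sqrt(7681997)/2462706489 ≈ 0.17081 + 0.00027573*I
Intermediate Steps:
u(J, R) = 5 + J
r(Q) = sqrt(5 + Q - 3/Q) + 25*Q (r(Q) = (-5)**2*Q + sqrt(Q + (5 - 3/Q)) = 25*Q + sqrt(5 + Q - 3/Q) = sqrt(5 + Q - 3/Q) + 25*Q)
114868/1588317 + w(1921)/r(-199) = 114868/1588317 - 490/(sqrt(5 - 199 - 3/(-199)) + 25*(-199)) = 114868*(1/1588317) - 490/(sqrt(5 - 199 - 3*(-1/199)) - 4975) = 114868/1588317 - 490/(sqrt(5 - 199 + 3/199) - 4975) = 114868/1588317 - 490/(sqrt(-38603/199) - 4975) = 114868/1588317 - 490/(I*sqrt(7681997)/199 - 4975) = 114868/1588317 - 490/(-4975 + I*sqrt(7681997)/199)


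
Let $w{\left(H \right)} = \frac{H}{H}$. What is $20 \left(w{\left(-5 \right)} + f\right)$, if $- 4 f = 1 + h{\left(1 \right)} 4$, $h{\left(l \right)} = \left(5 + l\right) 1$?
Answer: $-105$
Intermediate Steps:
$w{\left(H \right)} = 1$
$h{\left(l \right)} = 5 + l$
$f = - \frac{25}{4}$ ($f = - \frac{1 + \left(5 + 1\right) 4}{4} = - \frac{1 + 6 \cdot 4}{4} = - \frac{1 + 24}{4} = \left(- \frac{1}{4}\right) 25 = - \frac{25}{4} \approx -6.25$)
$20 \left(w{\left(-5 \right)} + f\right) = 20 \left(1 - \frac{25}{4}\right) = 20 \left(- \frac{21}{4}\right) = -105$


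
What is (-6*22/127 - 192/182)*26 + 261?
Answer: 183621/889 ≈ 206.55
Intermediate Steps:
(-6*22/127 - 192/182)*26 + 261 = (-132*1/127 - 192*1/182)*26 + 261 = (-132/127 - 96/91)*26 + 261 = -24204/11557*26 + 261 = -48408/889 + 261 = 183621/889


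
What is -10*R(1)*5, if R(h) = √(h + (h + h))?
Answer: -50*√3 ≈ -86.603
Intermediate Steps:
R(h) = √3*√h (R(h) = √(h + 2*h) = √(3*h) = √3*√h)
-10*R(1)*5 = -10*√3*√1*5 = -10*√3*5 = -50*√3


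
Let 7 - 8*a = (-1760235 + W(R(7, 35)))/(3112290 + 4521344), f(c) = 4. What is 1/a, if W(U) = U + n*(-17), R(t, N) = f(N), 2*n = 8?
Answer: 61069072/55195737 ≈ 1.1064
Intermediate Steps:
n = 4 (n = (½)*8 = 4)
R(t, N) = 4
W(U) = -68 + U (W(U) = U + 4*(-17) = U - 68 = -68 + U)
a = 55195737/61069072 (a = 7/8 - (-1760235 + (-68 + 4))/(8*(3112290 + 4521344)) = 7/8 - (-1760235 - 64)/(8*7633634) = 7/8 - (-1760299)/(8*7633634) = 7/8 - ⅛*(-1760299/7633634) = 7/8 + 1760299/61069072 = 55195737/61069072 ≈ 0.90382)
1/a = 1/(55195737/61069072) = 61069072/55195737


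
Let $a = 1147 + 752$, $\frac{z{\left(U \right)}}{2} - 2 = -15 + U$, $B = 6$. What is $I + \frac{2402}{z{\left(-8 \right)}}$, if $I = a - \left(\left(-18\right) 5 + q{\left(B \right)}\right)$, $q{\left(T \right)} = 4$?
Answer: $\frac{40484}{21} \approx 1927.8$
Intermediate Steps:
$z{\left(U \right)} = -26 + 2 U$ ($z{\left(U \right)} = 4 + 2 \left(-15 + U\right) = 4 + \left(-30 + 2 U\right) = -26 + 2 U$)
$a = 1899$
$I = 1985$ ($I = 1899 - \left(\left(-18\right) 5 + 4\right) = 1899 - \left(-90 + 4\right) = 1899 - -86 = 1899 + 86 = 1985$)
$I + \frac{2402}{z{\left(-8 \right)}} = 1985 + \frac{2402}{-26 + 2 \left(-8\right)} = 1985 + \frac{2402}{-26 - 16} = 1985 + \frac{2402}{-42} = 1985 + 2402 \left(- \frac{1}{42}\right) = 1985 - \frac{1201}{21} = \frac{40484}{21}$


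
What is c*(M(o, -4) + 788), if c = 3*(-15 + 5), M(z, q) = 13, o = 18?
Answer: -24030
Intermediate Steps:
c = -30 (c = 3*(-10) = -30)
c*(M(o, -4) + 788) = -30*(13 + 788) = -30*801 = -24030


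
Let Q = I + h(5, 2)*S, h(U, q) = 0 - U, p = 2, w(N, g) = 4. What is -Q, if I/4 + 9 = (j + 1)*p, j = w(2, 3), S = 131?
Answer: 651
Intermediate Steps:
h(U, q) = -U
j = 4
I = 4 (I = -36 + 4*((4 + 1)*2) = -36 + 4*(5*2) = -36 + 4*10 = -36 + 40 = 4)
Q = -651 (Q = 4 - 1*5*131 = 4 - 5*131 = 4 - 655 = -651)
-Q = -1*(-651) = 651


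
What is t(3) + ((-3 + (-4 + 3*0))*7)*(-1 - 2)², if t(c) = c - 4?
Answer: -442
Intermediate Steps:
t(c) = -4 + c
t(3) + ((-3 + (-4 + 3*0))*7)*(-1 - 2)² = (-4 + 3) + ((-3 + (-4 + 3*0))*7)*(-1 - 2)² = -1 + ((-3 + (-4 + 0))*7)*(-3)² = -1 + ((-3 - 4)*7)*9 = -1 - 7*7*9 = -1 - 49*9 = -1 - 441 = -442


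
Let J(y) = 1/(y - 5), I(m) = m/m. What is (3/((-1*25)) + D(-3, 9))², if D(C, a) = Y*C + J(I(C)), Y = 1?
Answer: 113569/10000 ≈ 11.357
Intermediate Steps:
I(m) = 1
J(y) = 1/(-5 + y)
D(C, a) = -¼ + C (D(C, a) = 1*C + 1/(-5 + 1) = C + 1/(-4) = C - ¼ = -¼ + C)
(3/((-1*25)) + D(-3, 9))² = (3/((-1*25)) + (-¼ - 3))² = (3/(-25) - 13/4)² = (3*(-1/25) - 13/4)² = (-3/25 - 13/4)² = (-337/100)² = 113569/10000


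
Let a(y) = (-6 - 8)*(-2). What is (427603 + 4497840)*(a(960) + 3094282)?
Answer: 15240847529330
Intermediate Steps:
a(y) = 28 (a(y) = -14*(-2) = 28)
(427603 + 4497840)*(a(960) + 3094282) = (427603 + 4497840)*(28 + 3094282) = 4925443*3094310 = 15240847529330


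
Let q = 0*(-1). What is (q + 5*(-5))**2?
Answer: 625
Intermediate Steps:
q = 0
(q + 5*(-5))**2 = (0 + 5*(-5))**2 = (0 - 25)**2 = (-25)**2 = 625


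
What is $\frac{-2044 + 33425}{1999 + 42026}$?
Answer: $\frac{31381}{44025} \approx 0.7128$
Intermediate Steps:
$\frac{-2044 + 33425}{1999 + 42026} = \frac{31381}{44025}$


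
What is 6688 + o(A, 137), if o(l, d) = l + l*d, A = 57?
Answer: 14554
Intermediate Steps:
o(l, d) = l + d*l
6688 + o(A, 137) = 6688 + 57*(1 + 137) = 6688 + 57*138 = 6688 + 7866 = 14554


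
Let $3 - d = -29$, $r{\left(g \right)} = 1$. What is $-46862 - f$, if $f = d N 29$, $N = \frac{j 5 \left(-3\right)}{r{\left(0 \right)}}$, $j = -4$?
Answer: $-102542$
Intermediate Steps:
$d = 32$ ($d = 3 - -29 = 3 + 29 = 32$)
$N = 60$ ($N = \frac{\left(-4\right) 5 \left(-3\right)}{1} = \left(-20\right) \left(-3\right) 1 = 60 \cdot 1 = 60$)
$f = 55680$ ($f = 32 \cdot 60 \cdot 29 = 1920 \cdot 29 = 55680$)
$-46862 - f = -46862 - 55680 = -102542$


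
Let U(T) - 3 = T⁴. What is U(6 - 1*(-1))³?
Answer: 13893235264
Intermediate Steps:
U(T) = 3 + T⁴
U(6 - 1*(-1))³ = (3 + (6 - 1*(-1))⁴)³ = (3 + (6 + 1)⁴)³ = (3 + 7⁴)³ = (3 + 2401)³ = 2404³ = 13893235264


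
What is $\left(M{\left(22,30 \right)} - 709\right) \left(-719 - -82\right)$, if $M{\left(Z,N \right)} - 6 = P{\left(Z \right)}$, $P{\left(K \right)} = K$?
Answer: $433797$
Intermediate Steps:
$M{\left(Z,N \right)} = 6 + Z$
$\left(M{\left(22,30 \right)} - 709\right) \left(-719 - -82\right) = \left(\left(6 + 22\right) - 709\right) \left(-719 - -82\right) = \left(28 - 709\right) \left(-719 + 82\right) = \left(-681\right) \left(-637\right) = 433797$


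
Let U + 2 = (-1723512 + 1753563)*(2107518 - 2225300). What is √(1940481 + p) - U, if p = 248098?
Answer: 3539466884 + √2188579 ≈ 3.5395e+9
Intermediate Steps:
U = -3539466884 (U = -2 + (-1723512 + 1753563)*(2107518 - 2225300) = -2 + 30051*(-117782) = -2 - 3539466882 = -3539466884)
√(1940481 + p) - U = √(1940481 + 248098) - 1*(-3539466884) = √2188579 + 3539466884 = 3539466884 + √2188579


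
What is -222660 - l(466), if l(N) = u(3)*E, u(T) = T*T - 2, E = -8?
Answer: -222604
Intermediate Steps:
u(T) = -2 + T**2 (u(T) = T**2 - 2 = -2 + T**2)
l(N) = -56 (l(N) = (-2 + 3**2)*(-8) = (-2 + 9)*(-8) = 7*(-8) = -56)
-222660 - l(466) = -222660 - 1*(-56) = -222660 + 56 = -222604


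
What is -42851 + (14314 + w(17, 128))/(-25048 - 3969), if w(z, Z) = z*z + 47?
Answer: -1243422117/29017 ≈ -42852.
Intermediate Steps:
w(z, Z) = 47 + z² (w(z, Z) = z² + 47 = 47 + z²)
-42851 + (14314 + w(17, 128))/(-25048 - 3969) = -42851 + (14314 + (47 + 17²))/(-25048 - 3969) = -42851 + (14314 + (47 + 289))/(-29017) = -42851 + (14314 + 336)*(-1/29017) = -42851 + 14650*(-1/29017) = -42851 - 14650/29017 = -1243422117/29017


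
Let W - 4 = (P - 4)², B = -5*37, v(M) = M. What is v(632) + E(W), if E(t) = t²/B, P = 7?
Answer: 116751/185 ≈ 631.09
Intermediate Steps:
B = -185
W = 13 (W = 4 + (7 - 4)² = 4 + 3² = 4 + 9 = 13)
E(t) = -t²/185 (E(t) = t²/(-185) = t²*(-1/185) = -t²/185)
v(632) + E(W) = 632 - 1/185*13² = 632 - 1/185*169 = 632 - 169/185 = 116751/185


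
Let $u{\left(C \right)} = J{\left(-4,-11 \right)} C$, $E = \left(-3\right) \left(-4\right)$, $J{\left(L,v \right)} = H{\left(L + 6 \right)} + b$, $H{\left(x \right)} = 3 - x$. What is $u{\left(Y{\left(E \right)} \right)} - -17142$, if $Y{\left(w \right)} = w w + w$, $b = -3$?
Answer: $16830$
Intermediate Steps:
$J{\left(L,v \right)} = -6 - L$ ($J{\left(L,v \right)} = \left(3 - \left(L + 6\right)\right) - 3 = \left(3 - \left(6 + L\right)\right) - 3 = \left(-3 - L\right) - 3 = -6 - L$)
$E = 12$
$Y{\left(w \right)} = w + w^{2}$ ($Y{\left(w \right)} = w^{2} + w = w + w^{2}$)
$u{\left(C \right)} = - 2 C$ ($u{\left(C \right)} = \left(-6 - -4\right) C = \left(-6 + 4\right) C = - 2 C$)
$u{\left(Y{\left(E \right)} \right)} - -17142 = - 2 \cdot 12 \left(1 + 12\right) - -17142 = - 2 \cdot 12 \cdot 13 + 17142 = \left(-2\right) 156 + 17142 = -312 + 17142 = 16830$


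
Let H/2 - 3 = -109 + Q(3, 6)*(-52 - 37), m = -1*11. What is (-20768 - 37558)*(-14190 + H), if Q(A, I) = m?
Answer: 725808744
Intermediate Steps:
m = -11
Q(A, I) = -11
H = 1746 (H = 6 + 2*(-109 - 11*(-52 - 37)) = 6 + 2*(-109 - 11*(-89)) = 6 + 2*(-109 + 979) = 6 + 2*870 = 6 + 1740 = 1746)
(-20768 - 37558)*(-14190 + H) = (-20768 - 37558)*(-14190 + 1746) = -58326*(-12444) = 725808744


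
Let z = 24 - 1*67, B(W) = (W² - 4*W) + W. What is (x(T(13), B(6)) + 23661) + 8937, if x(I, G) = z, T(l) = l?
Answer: 32555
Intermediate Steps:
B(W) = W² - 3*W
z = -43 (z = 24 - 67 = -43)
x(I, G) = -43
(x(T(13), B(6)) + 23661) + 8937 = (-43 + 23661) + 8937 = 23618 + 8937 = 32555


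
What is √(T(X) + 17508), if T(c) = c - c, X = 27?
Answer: 2*√4377 ≈ 132.32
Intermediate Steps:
T(c) = 0
√(T(X) + 17508) = √(0 + 17508) = √17508 = 2*√4377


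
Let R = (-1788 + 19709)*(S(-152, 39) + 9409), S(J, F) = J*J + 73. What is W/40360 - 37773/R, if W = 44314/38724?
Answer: -2763102922253/76057739904214320 ≈ -3.6329e-5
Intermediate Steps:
S(J, F) = 73 + J**2 (S(J, F) = J**2 + 73 = 73 + J**2)
W = 22157/19362 (W = 44314*(1/38724) = 22157/19362 ≈ 1.1444)
R = 583973706 (R = (-1788 + 19709)*((73 + (-152)**2) + 9409) = 17921*((73 + 23104) + 9409) = 17921*(23177 + 9409) = 17921*32586 = 583973706)
W/40360 - 37773/R = (22157/19362)/40360 - 37773/583973706 = (22157/19362)*(1/40360) - 37773*1/583973706 = 22157/781450320 - 12591/194657902 = -2763102922253/76057739904214320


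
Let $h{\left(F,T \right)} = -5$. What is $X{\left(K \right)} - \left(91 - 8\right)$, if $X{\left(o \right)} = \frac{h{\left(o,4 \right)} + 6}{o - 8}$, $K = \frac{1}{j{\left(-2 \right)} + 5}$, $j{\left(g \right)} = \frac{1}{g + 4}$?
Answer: $- \frac{7149}{86} \approx -83.128$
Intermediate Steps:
$j{\left(g \right)} = \frac{1}{4 + g}$
$K = \frac{2}{11}$ ($K = \frac{1}{\frac{1}{4 - 2} + 5} = \frac{1}{\frac{1}{2} + 5} = \frac{1}{\frac{11}{2}} = \frac{2}{11} \approx 0.18182$)
$X{\left(o \right)} = \frac{1}{-8 + o}$ ($X{\left(o \right)} = \frac{-5 + 6}{o - 8} = 1 \frac{1}{-8 + o} = \frac{1}{-8 + o}$)
$X{\left(K \right)} - \left(91 - 8\right) = \frac{1}{-8 + \frac{2}{11}} - \left(91 - 8\right) = \frac{1}{- \frac{86}{11}} - 83 = - \frac{11}{86} - 83 = - \frac{7149}{86}$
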